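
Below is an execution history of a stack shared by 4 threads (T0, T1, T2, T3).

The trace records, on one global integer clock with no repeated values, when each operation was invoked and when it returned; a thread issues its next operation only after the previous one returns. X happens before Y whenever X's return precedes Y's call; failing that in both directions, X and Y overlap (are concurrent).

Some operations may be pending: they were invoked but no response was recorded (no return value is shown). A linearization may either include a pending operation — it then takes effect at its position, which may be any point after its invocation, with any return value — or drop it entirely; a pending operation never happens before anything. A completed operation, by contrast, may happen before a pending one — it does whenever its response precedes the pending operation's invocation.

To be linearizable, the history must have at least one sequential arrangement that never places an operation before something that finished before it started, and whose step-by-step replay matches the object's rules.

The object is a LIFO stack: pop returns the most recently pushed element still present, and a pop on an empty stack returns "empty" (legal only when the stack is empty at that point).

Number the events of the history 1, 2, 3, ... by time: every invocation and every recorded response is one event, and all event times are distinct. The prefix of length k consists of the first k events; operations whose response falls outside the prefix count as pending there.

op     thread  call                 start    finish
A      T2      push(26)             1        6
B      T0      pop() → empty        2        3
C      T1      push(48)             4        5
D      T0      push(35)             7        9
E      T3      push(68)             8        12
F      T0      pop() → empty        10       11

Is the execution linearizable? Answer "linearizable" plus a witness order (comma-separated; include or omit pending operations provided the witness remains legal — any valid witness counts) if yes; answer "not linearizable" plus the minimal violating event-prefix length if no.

through event 10 a valid linearization exists; event 11 (F responding at time 11) ends that
checked exhaustively: 3 real-time-consistent orders of 5 completed operations, zero legal stack replays
no escape via the 1 pending operation (E): every completion choice fails
one such order, A, B, C, D, F (pending dropped), breaks at step 2 where B pop() → empty is illegal
one such order, B, A, C, D, F (pending dropped), breaks at step 5 where F pop() → empty is illegal

not linearizable — minimal violating prefix: 11 events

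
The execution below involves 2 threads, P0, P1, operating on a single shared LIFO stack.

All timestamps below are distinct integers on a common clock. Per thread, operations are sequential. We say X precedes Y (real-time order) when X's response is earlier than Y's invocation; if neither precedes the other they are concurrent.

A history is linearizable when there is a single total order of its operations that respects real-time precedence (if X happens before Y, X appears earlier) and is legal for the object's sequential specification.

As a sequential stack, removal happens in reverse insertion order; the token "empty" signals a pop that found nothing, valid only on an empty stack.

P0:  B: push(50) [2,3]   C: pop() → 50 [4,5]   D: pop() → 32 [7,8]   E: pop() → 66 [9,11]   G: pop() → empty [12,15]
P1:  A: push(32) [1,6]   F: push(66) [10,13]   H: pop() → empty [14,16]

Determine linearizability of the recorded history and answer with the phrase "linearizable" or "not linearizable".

one valid linearization: A, B, C, D, F, E, G, H
step 1: A push(32) — stack <32>
step 2: B push(50) — stack <32,50>
step 3: C pop() → 50 — stack <32>
step 4: D pop() → 32 — stack <>
step 5: F push(66) — stack <66>
step 6: E pop() → 66 — stack <>
step 7: G pop() → empty — stack <>
step 8: H pop() → empty — stack <>

linearizable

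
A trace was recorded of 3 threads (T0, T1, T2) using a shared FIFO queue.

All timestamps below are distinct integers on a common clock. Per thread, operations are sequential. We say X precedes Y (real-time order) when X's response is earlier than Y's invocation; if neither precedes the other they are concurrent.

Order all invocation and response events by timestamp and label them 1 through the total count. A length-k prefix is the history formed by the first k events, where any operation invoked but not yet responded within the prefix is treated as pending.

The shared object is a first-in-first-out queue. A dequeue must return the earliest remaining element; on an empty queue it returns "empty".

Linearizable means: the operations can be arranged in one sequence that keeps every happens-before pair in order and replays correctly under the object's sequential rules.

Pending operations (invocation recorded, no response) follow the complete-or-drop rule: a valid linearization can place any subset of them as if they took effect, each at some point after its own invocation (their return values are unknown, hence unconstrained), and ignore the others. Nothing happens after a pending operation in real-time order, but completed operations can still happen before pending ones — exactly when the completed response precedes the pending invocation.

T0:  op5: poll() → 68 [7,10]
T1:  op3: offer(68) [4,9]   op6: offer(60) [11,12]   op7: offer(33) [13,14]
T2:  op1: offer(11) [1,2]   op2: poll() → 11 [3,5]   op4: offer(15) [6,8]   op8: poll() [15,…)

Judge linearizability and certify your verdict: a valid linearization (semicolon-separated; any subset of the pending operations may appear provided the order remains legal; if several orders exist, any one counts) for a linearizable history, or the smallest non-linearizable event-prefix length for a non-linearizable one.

after step 1 (op1 offer(11)): queue <11>
after step 2 (op2 poll() → 11): queue <>
after step 3 (op3 offer(68)): queue <68>
after step 4 (op4 offer(15)): queue <68,15>
after step 5 (op5 poll() → 68): queue <15>
after step 6 (op6 offer(60)): queue <15,60>
after step 7 (op7 offer(33)): queue <15,60,33>

linearizable — witness: op1; op2; op3; op4; op5; op6; op7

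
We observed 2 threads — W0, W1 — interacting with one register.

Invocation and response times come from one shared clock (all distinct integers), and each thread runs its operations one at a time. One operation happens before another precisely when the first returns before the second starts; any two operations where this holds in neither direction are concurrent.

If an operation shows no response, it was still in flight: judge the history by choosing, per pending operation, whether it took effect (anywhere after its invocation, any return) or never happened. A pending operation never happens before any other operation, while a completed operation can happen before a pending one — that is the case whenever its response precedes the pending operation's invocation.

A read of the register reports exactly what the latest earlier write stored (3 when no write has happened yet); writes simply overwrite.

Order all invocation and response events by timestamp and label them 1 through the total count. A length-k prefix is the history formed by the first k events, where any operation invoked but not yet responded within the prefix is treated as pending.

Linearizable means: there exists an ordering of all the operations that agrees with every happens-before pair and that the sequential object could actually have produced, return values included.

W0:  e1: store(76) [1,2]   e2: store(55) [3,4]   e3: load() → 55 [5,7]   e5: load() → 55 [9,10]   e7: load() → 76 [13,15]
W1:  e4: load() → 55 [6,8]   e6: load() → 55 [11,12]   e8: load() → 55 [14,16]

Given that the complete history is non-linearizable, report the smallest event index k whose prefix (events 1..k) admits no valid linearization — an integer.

a valid linearization of events 1..14 exists, for instance e1, e2, e3, e4, e5, e6:
after step 1 (e1 store(76)): value 76
after step 2 (e2 store(55)): value 55
after step 3 (e3 load() → 55): value 55
after step 4 (e4 load() → 55): value 55
after step 5 (e5 load() → 55): value 55
after step 6 (e6 load() → 55): value 55
adding event 15 (e7 responds at 15) leaves no legal real-time order
every completion of the 1 pending operation (e8) was checked; none linearizes
for example e1, e2, e3, e4, e5, e6, e7 (pending dropped) fails at step 7: e7 load() → 76 is not legal there
for example e1, e2, e4, e3, e5, e6, e7 (pending dropped) fails at step 7: e7 load() → 76 is not legal there

15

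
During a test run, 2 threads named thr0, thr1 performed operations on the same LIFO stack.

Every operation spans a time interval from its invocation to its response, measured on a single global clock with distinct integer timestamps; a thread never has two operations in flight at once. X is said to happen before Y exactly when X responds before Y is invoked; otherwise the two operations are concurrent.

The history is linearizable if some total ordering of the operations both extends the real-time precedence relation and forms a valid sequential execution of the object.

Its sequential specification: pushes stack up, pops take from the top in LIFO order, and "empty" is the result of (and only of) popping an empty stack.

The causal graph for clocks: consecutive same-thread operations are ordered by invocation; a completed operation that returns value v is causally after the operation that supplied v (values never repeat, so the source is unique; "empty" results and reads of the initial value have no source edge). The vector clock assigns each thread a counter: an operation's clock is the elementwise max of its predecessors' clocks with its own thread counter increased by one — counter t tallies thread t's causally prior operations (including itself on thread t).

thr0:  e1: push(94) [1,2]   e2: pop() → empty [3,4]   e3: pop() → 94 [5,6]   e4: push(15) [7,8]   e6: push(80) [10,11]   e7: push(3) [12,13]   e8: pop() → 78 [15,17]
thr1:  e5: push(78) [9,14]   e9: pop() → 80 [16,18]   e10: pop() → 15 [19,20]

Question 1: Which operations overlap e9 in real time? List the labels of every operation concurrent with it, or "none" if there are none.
e8

e9 runs from 16 to 18; window-overlapping ops are concurrent
e1 [1,2]: before
e2 [3,4]: before
e3 [5,6]: before
e4 [7,8]: before
e5 [9,14]: before
e6 [10,11]: before
e7 [12,13]: before
e8 [15,17]: concurrent
e10 [19,20]: after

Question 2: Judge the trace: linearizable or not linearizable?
not linearizable

already the first 4 events (up to e2's response at time 4) admit no linearization; the first 3 still do
the sole real-time-consistent order of 2 completed operations fails the LIFO stack replay
take e1, e2: step 2 already fails, because e2 pop() → empty cannot occur there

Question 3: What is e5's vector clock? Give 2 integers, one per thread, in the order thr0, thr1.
(0, 1)

VC(e5, invoked at 9): no causal predecessors; +1 on thr1 → (0, 1)
VC(e1, invoked at 1): no causal predecessors; +1 on thr0 → (1, 0)
e2 (invocation 3): componentwise max over VC(e1)=(1, 0), +1 at thr0, giving (2, 0)
e3 (invocation 5): componentwise max over VC(e1)=(1, 0), VC(e2)=(2, 0), +1 at thr0, giving (3, 0)
e4 (invocation 7): componentwise max over VC(e3)=(3, 0), +1 at thr0, giving (4, 0)
e6 (invocation 10): componentwise max over VC(e4)=(4, 0), +1 at thr0, giving (5, 0)
e7 (invocation 12): componentwise max over VC(e6)=(5, 0), +1 at thr0, giving (6, 0)
e9 (invocation 16): componentwise max over VC(e5)=(0, 1), VC(e6)=(5, 0), +1 at thr1, giving (5, 2)
e10 (invocation 19): componentwise max over VC(e4)=(4, 0), VC(e9)=(5, 2), +1 at thr1, giving (5, 3)
e8 (invocation 15): componentwise max over VC(e5)=(0, 1), VC(e7)=(6, 0), +1 at thr0, giving (7, 1)
target: VC(e5) = (0, 1)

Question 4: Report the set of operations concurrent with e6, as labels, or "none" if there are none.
e5

e6 spans [10,11]; an op avoiding the whole window 10..11 is ordered, any other is concurrent
e1 [1,2]: before
e2 [3,4]: before
e3 [5,6]: before
e4 [7,8]: before
e5 [9,14]: concurrent
e7 [12,13]: after
e8 [15,17]: after
e9 [16,18]: after
e10 [19,20]: after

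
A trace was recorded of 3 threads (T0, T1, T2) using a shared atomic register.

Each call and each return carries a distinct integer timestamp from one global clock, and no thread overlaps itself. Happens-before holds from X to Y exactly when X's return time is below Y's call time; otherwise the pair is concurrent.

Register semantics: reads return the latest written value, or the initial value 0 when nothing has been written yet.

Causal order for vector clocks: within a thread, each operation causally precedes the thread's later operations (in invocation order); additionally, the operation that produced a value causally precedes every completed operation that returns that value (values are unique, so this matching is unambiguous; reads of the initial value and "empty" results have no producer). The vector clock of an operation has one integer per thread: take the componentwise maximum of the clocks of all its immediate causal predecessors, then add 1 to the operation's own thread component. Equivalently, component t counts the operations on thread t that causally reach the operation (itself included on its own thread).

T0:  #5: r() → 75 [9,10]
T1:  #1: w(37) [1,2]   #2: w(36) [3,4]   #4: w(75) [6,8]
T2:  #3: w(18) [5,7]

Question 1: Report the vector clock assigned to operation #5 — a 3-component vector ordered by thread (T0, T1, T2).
(1, 3, 0)

invoked at 5, #3 has no predecessors; its own T2 bump gives (0, 0, 1)
invoked at 1, #1 has no predecessors; its own T1 bump gives (0, 1, 0)
#2, invoked 3, takes VC(#1)=(0, 1, 0) under max, adds 1 for T1 → (0, 2, 0)
#4, invoked 6, takes VC(#2)=(0, 2, 0) under max, adds 1 for T1 → (0, 3, 0)
#5, invoked 9, takes VC(#4)=(0, 3, 0) under max, adds 1 for T0 → (1, 3, 0)
target: VC(#5) = (1, 3, 0)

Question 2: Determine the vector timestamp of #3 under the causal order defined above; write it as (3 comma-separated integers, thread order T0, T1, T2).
(0, 0, 1)

#3, invoked 5, has no incoming edges; only T2's bump applies → (0, 0, 1)
#1, invoked 1, has no incoming edges; only T1's bump applies → (0, 1, 0)
invoked at 3, #2 merges VC(#1)=(0, 1, 0) and bumps T1's slot → (0, 2, 0)
invoked at 6, #4 merges VC(#2)=(0, 2, 0) and bumps T1's slot → (0, 3, 0)
invoked at 9, #5 merges VC(#4)=(0, 3, 0) and bumps T0's slot → (1, 3, 0)
target: VC(#3) = (0, 0, 1)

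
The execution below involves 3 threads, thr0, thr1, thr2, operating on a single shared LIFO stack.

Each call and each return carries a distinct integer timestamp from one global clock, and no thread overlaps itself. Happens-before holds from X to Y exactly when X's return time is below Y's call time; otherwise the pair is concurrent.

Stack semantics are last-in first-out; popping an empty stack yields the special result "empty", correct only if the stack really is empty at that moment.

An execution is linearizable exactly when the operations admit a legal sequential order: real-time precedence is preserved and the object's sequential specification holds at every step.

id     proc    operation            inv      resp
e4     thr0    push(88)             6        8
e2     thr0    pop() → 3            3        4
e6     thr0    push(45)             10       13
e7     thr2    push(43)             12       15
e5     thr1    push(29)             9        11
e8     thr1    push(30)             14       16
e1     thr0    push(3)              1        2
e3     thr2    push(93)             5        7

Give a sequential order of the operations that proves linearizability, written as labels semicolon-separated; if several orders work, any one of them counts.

e1; e2; e3; e4; e5; e6; e7; e8

after step 1 (e1 push(3)): stack <3>
after step 2 (e2 pop() → 3): stack <>
after step 3 (e3 push(93)): stack <93>
after step 4 (e4 push(88)): stack <93,88>
after step 5 (e5 push(29)): stack <93,88,29>
after step 6 (e6 push(45)): stack <93,88,29,45>
after step 7 (e7 push(43)): stack <93,88,29,45,43>
after step 8 (e8 push(30)): stack <93,88,29,45,43,30>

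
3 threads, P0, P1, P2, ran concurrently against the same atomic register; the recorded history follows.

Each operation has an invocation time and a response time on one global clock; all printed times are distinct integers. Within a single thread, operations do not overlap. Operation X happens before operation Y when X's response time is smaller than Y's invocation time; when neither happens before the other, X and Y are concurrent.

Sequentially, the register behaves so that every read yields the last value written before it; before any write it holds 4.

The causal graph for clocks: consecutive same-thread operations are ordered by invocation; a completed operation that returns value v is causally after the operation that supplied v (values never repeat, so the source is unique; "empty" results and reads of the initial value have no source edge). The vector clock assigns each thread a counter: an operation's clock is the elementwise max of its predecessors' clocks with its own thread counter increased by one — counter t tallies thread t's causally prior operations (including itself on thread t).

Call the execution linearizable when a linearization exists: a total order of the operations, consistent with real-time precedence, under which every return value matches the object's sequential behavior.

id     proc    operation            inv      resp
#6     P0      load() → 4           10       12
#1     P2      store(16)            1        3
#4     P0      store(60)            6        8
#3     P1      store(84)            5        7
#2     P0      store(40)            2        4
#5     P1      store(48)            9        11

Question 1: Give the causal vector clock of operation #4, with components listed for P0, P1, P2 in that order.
Answer: (2, 0, 0)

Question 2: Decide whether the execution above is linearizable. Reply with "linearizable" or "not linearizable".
not linearizable

already the first 12 events (up to #6's response at time 12) admit no linearization; the first 11 still do
all 8 real-time-respecting orders fail — 6 completed atomic register operations, no legal replay
sample order #1, #2, #3, #4, #5, #6 stalls at step 6 — #6 load() → 4 has no legal effect
sample order #1, #2, #3, #4, #6, #5 stalls at step 5 — #6 load() → 4 has no legal effect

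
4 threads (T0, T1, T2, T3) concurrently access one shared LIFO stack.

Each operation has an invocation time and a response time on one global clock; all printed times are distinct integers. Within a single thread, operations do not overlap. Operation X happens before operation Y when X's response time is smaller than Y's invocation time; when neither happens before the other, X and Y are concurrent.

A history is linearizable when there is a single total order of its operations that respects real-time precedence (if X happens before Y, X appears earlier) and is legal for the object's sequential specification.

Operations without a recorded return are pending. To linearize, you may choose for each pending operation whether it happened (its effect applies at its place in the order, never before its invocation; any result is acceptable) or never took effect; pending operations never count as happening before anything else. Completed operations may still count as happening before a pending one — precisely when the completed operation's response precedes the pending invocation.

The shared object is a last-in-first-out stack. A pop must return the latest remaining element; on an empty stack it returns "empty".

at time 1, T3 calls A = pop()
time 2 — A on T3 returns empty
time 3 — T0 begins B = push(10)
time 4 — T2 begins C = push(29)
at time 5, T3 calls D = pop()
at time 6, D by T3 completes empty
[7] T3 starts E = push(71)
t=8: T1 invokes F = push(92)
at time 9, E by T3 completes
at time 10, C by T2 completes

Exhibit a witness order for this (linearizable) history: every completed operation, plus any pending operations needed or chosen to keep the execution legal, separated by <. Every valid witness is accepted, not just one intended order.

after step 1 (A pop() → empty): stack <>
after step 2 (D pop() → empty): stack <>
after step 3 (B push(10) (pending, included)): stack <10>
after step 4 (C push(29)): stack <10,29>
after step 5 (E push(71)): stack <10,29,71>

A < D < B < C < E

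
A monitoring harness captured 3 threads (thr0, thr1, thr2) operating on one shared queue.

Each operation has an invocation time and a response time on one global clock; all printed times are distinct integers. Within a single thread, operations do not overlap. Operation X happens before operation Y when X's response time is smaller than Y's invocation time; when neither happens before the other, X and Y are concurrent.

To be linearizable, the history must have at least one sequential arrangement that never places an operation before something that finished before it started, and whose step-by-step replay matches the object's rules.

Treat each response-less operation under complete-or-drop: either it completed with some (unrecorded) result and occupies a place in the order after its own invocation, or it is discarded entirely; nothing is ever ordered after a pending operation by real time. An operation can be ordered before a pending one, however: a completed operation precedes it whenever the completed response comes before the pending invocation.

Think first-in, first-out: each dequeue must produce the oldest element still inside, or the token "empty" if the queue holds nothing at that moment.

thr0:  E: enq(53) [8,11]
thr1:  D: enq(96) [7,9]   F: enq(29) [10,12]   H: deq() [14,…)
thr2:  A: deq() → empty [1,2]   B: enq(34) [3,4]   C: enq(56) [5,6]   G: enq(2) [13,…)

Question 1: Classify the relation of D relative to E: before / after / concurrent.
D spans [7,9], E spans [8,11]
the intervals overlap in both directions

concurrent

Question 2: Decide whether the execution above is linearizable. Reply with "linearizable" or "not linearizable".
witness order: A, B, C, D, E, F
after step 1 (A deq() → empty): queue <>
after step 2 (B enq(34)): queue <34>
after step 3 (C enq(56)): queue <34,56>
after step 4 (D enq(96)): queue <34,56,96>
after step 5 (E enq(53)): queue <34,56,96,53>
after step 6 (F enq(29)): queue <34,56,96,53,29>

linearizable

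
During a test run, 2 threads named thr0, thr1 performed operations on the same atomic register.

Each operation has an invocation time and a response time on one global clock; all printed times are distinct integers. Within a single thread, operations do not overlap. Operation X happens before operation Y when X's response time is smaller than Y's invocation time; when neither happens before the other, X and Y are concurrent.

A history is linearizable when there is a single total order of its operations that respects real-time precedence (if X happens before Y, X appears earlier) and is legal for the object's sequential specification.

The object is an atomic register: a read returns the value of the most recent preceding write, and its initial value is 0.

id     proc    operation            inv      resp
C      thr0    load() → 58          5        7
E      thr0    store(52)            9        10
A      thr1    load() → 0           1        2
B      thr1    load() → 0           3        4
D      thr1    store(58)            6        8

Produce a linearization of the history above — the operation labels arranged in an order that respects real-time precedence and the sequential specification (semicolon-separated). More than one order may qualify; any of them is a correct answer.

A; B; D; C; E

after step 1 (A load() → 0): value 0
after step 2 (B load() → 0): value 0
after step 3 (D store(58)): value 58
after step 4 (C load() → 58): value 58
after step 5 (E store(52)): value 52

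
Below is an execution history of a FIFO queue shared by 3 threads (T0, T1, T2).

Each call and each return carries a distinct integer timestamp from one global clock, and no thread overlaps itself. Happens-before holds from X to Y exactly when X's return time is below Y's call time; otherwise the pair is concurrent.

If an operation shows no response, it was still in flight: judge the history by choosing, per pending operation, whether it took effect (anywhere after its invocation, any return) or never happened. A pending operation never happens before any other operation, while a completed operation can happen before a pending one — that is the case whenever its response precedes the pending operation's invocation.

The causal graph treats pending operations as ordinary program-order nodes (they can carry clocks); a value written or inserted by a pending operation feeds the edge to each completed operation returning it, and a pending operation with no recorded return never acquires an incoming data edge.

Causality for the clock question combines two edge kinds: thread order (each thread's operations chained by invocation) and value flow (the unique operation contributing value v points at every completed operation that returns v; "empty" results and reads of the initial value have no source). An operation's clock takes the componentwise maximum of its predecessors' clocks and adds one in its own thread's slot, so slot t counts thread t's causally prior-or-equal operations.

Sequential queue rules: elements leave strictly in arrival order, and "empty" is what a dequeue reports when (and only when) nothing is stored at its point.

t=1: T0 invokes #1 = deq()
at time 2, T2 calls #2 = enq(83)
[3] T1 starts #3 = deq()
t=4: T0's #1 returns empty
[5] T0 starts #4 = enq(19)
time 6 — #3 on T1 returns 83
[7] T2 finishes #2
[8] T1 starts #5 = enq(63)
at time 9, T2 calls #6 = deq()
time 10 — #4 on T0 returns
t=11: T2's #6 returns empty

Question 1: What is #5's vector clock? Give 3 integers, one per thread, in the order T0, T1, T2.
invoked at 2, #2 has no predecessors; its own T2 bump gives (0, 0, 1)
invoked at 1, #1 has no predecessors; its own T0 bump gives (1, 0, 0)
merge at #6 (invoked 9): VC(#2)=(0, 0, 1), own-thread bump on T2 → (0, 0, 2)
merge at #3 (invoked 3): VC(#2)=(0, 0, 1), own-thread bump on T1 → (0, 1, 1)
merge at #4 (invoked 5): VC(#1)=(1, 0, 0), own-thread bump on T0 → (2, 0, 0)
merge at #5 (invoked 8): VC(#3)=(0, 1, 1), own-thread bump on T1 → (0, 2, 1)
target: VC(#5) = (0, 2, 1)

(0, 2, 1)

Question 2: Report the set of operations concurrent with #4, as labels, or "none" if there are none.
concurrent with #4 ([5,10]): every op whose interval crosses 5..10
#1 [1,4]: before
#2 [2,7]: concurrent
#3 [3,6]: concurrent
#5 [8,…): concurrent
#6 [9,11]: concurrent

#2, #3, #5, #6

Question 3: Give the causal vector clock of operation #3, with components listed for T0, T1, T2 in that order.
VC(#2, invoked at 2): no causal predecessors; +1 on T2 → (0, 0, 1)
VC(#1, invoked at 1): no causal predecessors; +1 on T0 → (1, 0, 0)
VC(#6, invoked at 9): max of VC(#2)=(0, 0, 1), then +1 on thread T2 → (0, 0, 2)
VC(#3, invoked at 3): max of VC(#2)=(0, 0, 1), then +1 on thread T1 → (0, 1, 1)
VC(#4, invoked at 5): max of VC(#1)=(1, 0, 0), then +1 on thread T0 → (2, 0, 0)
VC(#5, invoked at 8): max of VC(#3)=(0, 1, 1), then +1 on thread T1 → (0, 2, 1)
target: VC(#3) = (0, 1, 1)

(0, 1, 1)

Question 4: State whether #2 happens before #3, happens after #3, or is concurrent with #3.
#2 spans [2,7], #3 spans [3,6]
the intervals overlap in both directions

concurrent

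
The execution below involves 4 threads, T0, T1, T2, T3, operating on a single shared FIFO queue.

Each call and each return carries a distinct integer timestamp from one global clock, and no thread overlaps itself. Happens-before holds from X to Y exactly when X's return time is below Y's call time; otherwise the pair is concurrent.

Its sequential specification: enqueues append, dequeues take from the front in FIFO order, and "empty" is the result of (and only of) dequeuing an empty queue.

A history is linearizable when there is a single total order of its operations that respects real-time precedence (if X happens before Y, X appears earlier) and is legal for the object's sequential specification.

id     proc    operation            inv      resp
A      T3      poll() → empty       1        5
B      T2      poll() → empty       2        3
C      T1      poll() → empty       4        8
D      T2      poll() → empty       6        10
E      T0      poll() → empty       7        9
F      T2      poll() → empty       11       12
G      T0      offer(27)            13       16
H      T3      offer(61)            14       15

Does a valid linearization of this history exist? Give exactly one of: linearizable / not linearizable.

linearizable

a witness: A, B, C, D, E, F, G, H
after step 1 (A poll() → empty): queue <>
after step 2 (B poll() → empty): queue <>
after step 3 (C poll() → empty): queue <>
after step 4 (D poll() → empty): queue <>
after step 5 (E poll() → empty): queue <>
after step 6 (F poll() → empty): queue <>
after step 7 (G offer(27)): queue <27>
after step 8 (H offer(61)): queue <27,61>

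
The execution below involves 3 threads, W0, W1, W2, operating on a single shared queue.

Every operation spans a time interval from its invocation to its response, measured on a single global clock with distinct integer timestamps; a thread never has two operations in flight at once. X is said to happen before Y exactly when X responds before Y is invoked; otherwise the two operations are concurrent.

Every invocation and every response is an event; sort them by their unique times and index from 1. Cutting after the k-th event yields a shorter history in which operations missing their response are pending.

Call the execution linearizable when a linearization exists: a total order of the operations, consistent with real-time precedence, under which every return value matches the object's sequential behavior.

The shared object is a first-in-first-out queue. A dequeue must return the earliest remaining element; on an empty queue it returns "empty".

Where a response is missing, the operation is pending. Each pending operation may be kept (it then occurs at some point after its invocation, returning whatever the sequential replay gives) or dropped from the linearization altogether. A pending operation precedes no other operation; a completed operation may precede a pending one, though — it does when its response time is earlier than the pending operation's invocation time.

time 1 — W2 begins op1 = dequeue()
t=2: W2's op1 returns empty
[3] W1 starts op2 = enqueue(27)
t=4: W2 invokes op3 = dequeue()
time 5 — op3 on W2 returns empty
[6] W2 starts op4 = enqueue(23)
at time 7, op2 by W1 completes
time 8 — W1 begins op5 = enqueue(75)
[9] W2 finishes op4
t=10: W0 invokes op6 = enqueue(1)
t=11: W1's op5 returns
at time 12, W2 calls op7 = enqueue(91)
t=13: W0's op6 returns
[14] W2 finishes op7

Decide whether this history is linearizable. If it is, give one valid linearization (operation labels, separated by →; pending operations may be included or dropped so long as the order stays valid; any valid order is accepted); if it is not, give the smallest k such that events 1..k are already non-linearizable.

linearizable — witness: op1 → op3 → op2 → op4 → op5 → op6 → op7

after step 1 (op1 dequeue() → empty): queue <>
after step 2 (op3 dequeue() → empty): queue <>
after step 3 (op2 enqueue(27)): queue <27>
after step 4 (op4 enqueue(23)): queue <27,23>
after step 5 (op5 enqueue(75)): queue <27,23,75>
after step 6 (op6 enqueue(1)): queue <27,23,75,1>
after step 7 (op7 enqueue(91)): queue <27,23,75,1,91>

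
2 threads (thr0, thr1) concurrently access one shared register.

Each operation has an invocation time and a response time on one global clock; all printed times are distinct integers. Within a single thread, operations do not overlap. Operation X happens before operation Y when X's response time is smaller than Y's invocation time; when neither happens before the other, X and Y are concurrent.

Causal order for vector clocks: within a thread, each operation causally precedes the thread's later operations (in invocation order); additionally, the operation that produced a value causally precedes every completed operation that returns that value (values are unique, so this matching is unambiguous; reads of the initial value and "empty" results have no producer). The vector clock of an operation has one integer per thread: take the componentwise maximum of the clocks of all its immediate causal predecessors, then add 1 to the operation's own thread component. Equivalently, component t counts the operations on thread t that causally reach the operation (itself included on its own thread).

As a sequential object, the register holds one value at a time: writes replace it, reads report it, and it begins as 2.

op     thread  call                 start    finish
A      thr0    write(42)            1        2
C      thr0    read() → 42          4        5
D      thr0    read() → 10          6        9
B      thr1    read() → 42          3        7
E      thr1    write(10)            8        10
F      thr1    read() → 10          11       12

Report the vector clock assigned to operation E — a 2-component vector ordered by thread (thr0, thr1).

A, invoked 1, has no incoming edges; only thr0's bump applies → (1, 0)
from VC(A)=(1, 0), B (invoked 3) maxes components and bumps thr1 → (1, 1)
from VC(A)=(1, 0), C (invoked 4) maxes components and bumps thr0 → (2, 0)
from VC(B)=(1, 1), E (invoked 8) maxes components and bumps thr1 → (1, 2)
from VC(E)=(1, 2), F (invoked 11) maxes components and bumps thr1 → (1, 3)
from VC(C)=(2, 0), VC(E)=(1, 2), D (invoked 6) maxes components and bumps thr0 → (3, 2)
target: VC(E) = (1, 2)

(1, 2)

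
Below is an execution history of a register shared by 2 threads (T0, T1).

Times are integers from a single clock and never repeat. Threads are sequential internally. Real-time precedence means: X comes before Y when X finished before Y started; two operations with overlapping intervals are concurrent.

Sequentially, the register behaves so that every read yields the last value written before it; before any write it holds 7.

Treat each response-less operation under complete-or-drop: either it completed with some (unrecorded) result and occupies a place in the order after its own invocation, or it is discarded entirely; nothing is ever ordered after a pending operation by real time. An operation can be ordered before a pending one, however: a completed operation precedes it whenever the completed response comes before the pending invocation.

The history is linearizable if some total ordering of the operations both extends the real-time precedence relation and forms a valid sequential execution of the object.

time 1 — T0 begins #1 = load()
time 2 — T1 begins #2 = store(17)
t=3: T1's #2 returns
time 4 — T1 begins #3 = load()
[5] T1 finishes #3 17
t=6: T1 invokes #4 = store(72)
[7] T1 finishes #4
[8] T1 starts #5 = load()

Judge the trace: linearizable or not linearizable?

linearizable

one valid linearization: #1, #2, #3, #4
1. #1 load() (pending, included), leaving value 7
2. #2 store(17), leaving value 17
3. #3 load() → 17, leaving value 17
4. #4 store(72), leaving value 72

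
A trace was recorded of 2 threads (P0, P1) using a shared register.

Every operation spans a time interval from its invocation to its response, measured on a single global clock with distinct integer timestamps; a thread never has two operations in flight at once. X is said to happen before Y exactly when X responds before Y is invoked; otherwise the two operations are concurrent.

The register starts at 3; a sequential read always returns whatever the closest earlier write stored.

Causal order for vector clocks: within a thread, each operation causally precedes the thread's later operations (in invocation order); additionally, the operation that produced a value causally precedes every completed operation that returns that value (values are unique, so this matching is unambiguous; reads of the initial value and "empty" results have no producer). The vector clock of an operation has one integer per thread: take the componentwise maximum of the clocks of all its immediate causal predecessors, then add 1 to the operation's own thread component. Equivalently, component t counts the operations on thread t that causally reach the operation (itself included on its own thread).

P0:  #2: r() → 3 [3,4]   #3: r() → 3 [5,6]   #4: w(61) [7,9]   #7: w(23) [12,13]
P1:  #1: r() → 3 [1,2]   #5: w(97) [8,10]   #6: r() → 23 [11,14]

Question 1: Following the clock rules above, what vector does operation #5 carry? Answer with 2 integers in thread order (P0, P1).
(0, 2)

invoked at 1, #1 has no predecessors; its own P1 bump gives (0, 1)
invoked at 3, #2 has no predecessors; its own P0 bump gives (1, 0)
from VC(#1)=(0, 1), #5 (invoked 8) maxes components and bumps P1 → (0, 2)
from VC(#2)=(1, 0), #3 (invoked 5) maxes components and bumps P0 → (2, 0)
from VC(#3)=(2, 0), #4 (invoked 7) maxes components and bumps P0 → (3, 0)
from VC(#4)=(3, 0), #7 (invoked 12) maxes components and bumps P0 → (4, 0)
from VC(#5)=(0, 2), VC(#7)=(4, 0), #6 (invoked 11) maxes components and bumps P1 → (4, 3)
target: VC(#5) = (0, 2)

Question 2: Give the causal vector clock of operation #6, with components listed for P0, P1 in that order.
(4, 3)

#1 (invocation 1): nothing precedes it; P1's component alone gives (0, 1)
#2 (invocation 3): nothing precedes it; P0's component alone gives (1, 0)
#5 (invocation 8): componentwise max over VC(#1)=(0, 1), +1 at P1, giving (0, 2)
#3 (invocation 5): componentwise max over VC(#2)=(1, 0), +1 at P0, giving (2, 0)
#4 (invocation 7): componentwise max over VC(#3)=(2, 0), +1 at P0, giving (3, 0)
#7 (invocation 12): componentwise max over VC(#4)=(3, 0), +1 at P0, giving (4, 0)
#6 (invocation 11): componentwise max over VC(#5)=(0, 2), VC(#7)=(4, 0), +1 at P1, giving (4, 3)
target: VC(#6) = (4, 3)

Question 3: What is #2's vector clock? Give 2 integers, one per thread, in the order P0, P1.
(1, 0)

#1, invoked 1, has no incoming edges; only P1's bump applies → (0, 1)
#2, invoked 3, has no incoming edges; only P0's bump applies → (1, 0)
VC(#5, invoked at 8): max of VC(#1)=(0, 1), then +1 on thread P1 → (0, 2)
VC(#3, invoked at 5): max of VC(#2)=(1, 0), then +1 on thread P0 → (2, 0)
VC(#4, invoked at 7): max of VC(#3)=(2, 0), then +1 on thread P0 → (3, 0)
VC(#7, invoked at 12): max of VC(#4)=(3, 0), then +1 on thread P0 → (4, 0)
VC(#6, invoked at 11): max of VC(#5)=(0, 2), VC(#7)=(4, 0), then +1 on thread P1 → (4, 3)
target: VC(#2) = (1, 0)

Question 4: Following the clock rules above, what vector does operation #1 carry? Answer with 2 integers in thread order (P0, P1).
(0, 1)

VC(#1, invoked at 1): no causal predecessors; +1 on P1 → (0, 1)
VC(#2, invoked at 3): no causal predecessors; +1 on P0 → (1, 0)
merge at #5 (invoked 8): VC(#1)=(0, 1), own-thread bump on P1 → (0, 2)
merge at #3 (invoked 5): VC(#2)=(1, 0), own-thread bump on P0 → (2, 0)
merge at #4 (invoked 7): VC(#3)=(2, 0), own-thread bump on P0 → (3, 0)
merge at #7 (invoked 12): VC(#4)=(3, 0), own-thread bump on P0 → (4, 0)
merge at #6 (invoked 11): VC(#5)=(0, 2), VC(#7)=(4, 0), own-thread bump on P1 → (4, 3)
target: VC(#1) = (0, 1)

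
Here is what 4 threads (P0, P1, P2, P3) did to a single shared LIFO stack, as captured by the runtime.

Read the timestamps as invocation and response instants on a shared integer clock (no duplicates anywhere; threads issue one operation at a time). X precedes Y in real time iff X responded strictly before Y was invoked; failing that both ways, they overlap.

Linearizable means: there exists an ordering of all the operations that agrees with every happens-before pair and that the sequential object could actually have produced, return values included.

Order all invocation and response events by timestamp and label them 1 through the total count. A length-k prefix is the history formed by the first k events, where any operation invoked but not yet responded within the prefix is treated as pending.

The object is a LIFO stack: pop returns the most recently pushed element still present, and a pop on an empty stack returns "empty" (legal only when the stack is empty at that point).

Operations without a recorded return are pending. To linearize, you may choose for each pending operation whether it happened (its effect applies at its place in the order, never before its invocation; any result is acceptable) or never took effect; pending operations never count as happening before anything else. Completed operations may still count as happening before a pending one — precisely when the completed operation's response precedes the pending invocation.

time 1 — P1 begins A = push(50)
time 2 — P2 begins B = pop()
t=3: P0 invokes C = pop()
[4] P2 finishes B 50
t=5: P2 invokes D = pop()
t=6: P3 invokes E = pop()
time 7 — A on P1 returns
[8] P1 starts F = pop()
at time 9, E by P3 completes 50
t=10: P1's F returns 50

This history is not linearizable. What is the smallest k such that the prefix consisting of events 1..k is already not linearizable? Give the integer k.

9

events 1..8 are linearizable, e.g. via A, B:
1. A push(50), leaving stack <50>
2. B pop() → 50, leaving stack <>
include event 9 — E responding at 9 — and every candidate order breaks
no completion choice of the 3 pending operations (C, D, F) rescues it — every subset was tried
sample order A, B, E (pending dropped) stalls at step 3 — E pop() → 50 has no legal effect
sample order B, A, E (pending dropped) stalls at step 1 — B pop() → 50 has no legal effect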